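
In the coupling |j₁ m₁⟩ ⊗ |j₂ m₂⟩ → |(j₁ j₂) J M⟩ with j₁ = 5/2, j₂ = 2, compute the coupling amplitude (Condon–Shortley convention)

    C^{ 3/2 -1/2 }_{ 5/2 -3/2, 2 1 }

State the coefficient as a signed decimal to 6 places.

j₁+j₂−J=3  J+j₁−j₂=2  J−j₁+j₂=1  j₁+j₂+J+1=7
(j₁±m₁, j₂±m₂, J±M) = (1,4,3,1,1,2)
P² = 96/35
sum k=2..3:
  [2] +1/4 = 1/4
  [3] −1/6 = -1/6
S = 1/12
C² = P²·S² = 2/105 ; C = +0.138013

+√(2/105) = +0.138013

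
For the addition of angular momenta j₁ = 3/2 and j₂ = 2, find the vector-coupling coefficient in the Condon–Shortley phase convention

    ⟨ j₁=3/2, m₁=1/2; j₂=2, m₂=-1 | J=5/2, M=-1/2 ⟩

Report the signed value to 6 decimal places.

√[6·1!2!3!/7! · 2!1!1!3!2!3!] = √(72/35)
  +(−1)^0/∏(0,1,1,1,1,2)! = 1/2  (running 1/2)
  +(−1)^1/∏(1,0,0,0,2,3)! = -1/12  (running 5/12)
⟨..|..⟩ = √(72/35)·(5/12) = +0.597614

+√(5/14) = +0.597614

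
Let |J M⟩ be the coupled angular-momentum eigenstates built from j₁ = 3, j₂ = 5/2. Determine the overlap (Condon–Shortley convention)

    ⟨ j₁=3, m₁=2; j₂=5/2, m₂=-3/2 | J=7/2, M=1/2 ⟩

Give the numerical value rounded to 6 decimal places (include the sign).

+0.563436  (= +√(20/63))

j₁+j₂−J=2  J+j₁−j₂=4  J−j₁+j₂=3  j₁+j₂+J+1=10
(j₁±m₁, j₂±m₂, J±M) = (5,1,1,4,4,3)
P² = 9216/35
sum k=0..1:
  [0] +1/24 = 1/24
  [1] −1/144 = -1/144
S = 5/144
C² = P²·S² = 20/63 ; C = +0.563436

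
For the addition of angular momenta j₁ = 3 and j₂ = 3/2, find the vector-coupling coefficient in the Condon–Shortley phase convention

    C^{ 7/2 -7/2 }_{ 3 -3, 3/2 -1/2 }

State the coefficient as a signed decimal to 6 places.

-0.816497

j₁+j₂−J=1  J+j₁−j₂=5  J−j₁+j₂=2  j₁+j₂+J+1=9
(j₁±m₁, j₂±m₂, J±M) = (0,6,1,2,0,7)
P² = 38400
sum k=1..1:
  [1] −1/240 = -1/240
S = -1/240
C² = P²·S² = 2/3 ; C = -0.816497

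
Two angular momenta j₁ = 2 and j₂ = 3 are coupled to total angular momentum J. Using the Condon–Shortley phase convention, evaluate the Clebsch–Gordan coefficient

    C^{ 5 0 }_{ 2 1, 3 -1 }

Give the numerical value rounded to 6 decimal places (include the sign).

+0.487950

√[11·0!4!6!/11! · 3!1!2!4!5!5!] = √(138240/7)
  +(−1)^0/∏(0,0,1,2,3,4)! = 1/288  (running 1/288)
⟨..|..⟩ = √(138240/7)·(1/288) = +0.487950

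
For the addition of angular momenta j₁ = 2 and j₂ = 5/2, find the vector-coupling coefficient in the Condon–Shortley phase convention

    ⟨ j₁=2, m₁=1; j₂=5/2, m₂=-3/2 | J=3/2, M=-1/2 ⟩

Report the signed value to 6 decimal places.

triangle: 3!×1!×2!/7! = 12/5040
(j±m)!: 3!×1!×1!×4!×1!×2! = 288
prefactor² = (2J+1)×Δ×N² = 96/35
  k=0: +1/(0!×3!×1!×1!×0!×1!) = 1/6
  k=1: −1/(1!×2!×0!×0!×1!×2!) = -1/4
Σ = -1/12  ⇒  CG² = 96/35×(-1/12)² = 2/105
CG = −√(2/105) = -0.138013

−√(2/105) ≈ -0.138013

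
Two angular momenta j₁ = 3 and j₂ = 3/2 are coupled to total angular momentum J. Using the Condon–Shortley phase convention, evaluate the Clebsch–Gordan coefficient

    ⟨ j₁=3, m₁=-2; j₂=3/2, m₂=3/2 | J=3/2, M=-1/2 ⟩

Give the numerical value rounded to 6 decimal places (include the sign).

−√(2/7) = -0.534522

√[4·3!3!0!/7! · 1!5!3!0!1!2!] = √(288/7)
  +(−1)^3/∏(3,0,2,0,1,0)! = -1/12  (running -1/12)
⟨..|..⟩ = √(288/7)·(-1/12) = -0.534522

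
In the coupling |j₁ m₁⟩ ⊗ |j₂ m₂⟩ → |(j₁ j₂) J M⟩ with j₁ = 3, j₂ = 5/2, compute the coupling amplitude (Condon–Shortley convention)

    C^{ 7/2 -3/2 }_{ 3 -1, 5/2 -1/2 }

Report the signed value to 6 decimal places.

-0.487950

triangle: 2!×4!×3!/10! = 288/3628800
(j±m)!: 2!×4!×2!×3!×2!×5! = 138240
prefactor² = (2J+1)×Δ×N² = 3072/35
  k=0: +1/(0!×2!×4!×2!×0!×1!) = 1/96
  k=1: −1/(1!×1!×3!×1!×1!×2!) = -1/12
  k=2: +1/(2!×0!×2!×0!×2!×3!) = 1/48
Σ = -5/96  ⇒  CG² = 3072/35×(-5/96)² = 5/21
CG = −√(5/21) = -0.487950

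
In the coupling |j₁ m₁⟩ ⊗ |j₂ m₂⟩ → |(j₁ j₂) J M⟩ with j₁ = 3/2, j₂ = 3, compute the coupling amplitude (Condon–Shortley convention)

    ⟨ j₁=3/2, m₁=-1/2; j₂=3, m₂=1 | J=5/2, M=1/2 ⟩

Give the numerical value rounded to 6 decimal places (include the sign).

−√(1/70) = -0.119523

j₁+j₂−J=2  J+j₁−j₂=1  J−j₁+j₂=4  j₁+j₂+J+1=8
(j₁±m₁, j₂±m₂, J±M) = (1,2,4,2,3,2)
P² = 288/35
sum k=1..2:
  [1] −1/6 = -1/6
  [2] +1/8 = 1/8
S = -1/24
C² = P²·S² = 1/70 ; C = -0.119523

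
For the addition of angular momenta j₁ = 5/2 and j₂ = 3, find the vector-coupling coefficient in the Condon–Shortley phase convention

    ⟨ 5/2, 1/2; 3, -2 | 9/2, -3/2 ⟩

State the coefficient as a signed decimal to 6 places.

+√(169/462) = +0.604815

j₁+j₂−J=1  J+j₁−j₂=4  J−j₁+j₂=5  j₁+j₂+J+1=11
(j₁±m₁, j₂±m₂, J±M) = (3,2,1,5,3,6)
P² = 345600/77
sum k=0..1:
  [0] +1/96 = 1/96
  [1] −1/720 = -1/720
S = 13/1440
C² = P²·S² = 169/462 ; C = +0.604815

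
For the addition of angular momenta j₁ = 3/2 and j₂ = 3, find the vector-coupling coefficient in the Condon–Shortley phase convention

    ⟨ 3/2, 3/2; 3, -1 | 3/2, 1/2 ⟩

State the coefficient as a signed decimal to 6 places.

j₁+j₂−J=3  J+j₁−j₂=0  J−j₁+j₂=3  j₁+j₂+J+1=7
(j₁±m₁, j₂±m₂, J±M) = (3,0,2,4,2,1)
P² = 576/35
sum k=0..0:
  [0] +1/12 = 1/12
S = 1/12
C² = P²·S² = 4/35 ; C = +0.338062

+0.338062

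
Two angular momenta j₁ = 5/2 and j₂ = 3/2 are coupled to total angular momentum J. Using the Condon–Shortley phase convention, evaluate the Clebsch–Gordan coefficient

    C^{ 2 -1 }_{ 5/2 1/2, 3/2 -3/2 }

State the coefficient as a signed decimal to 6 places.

+0.566947

√[5·2!3!1!/7! · 3!2!0!3!1!3!] = √(36/7)
  +(−1)^0/∏(0,2,2,0,1,1)! = 1/4  (running 1/4)
⟨..|..⟩ = √(36/7)·(1/4) = +0.566947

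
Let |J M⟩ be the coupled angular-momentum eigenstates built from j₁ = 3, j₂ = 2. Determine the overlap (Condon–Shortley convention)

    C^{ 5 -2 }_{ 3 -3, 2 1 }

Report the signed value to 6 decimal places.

+√(1/30) = +0.182574

triangle: 0!*6!*4!/11! = 17280/39916800
(j±m)!: 0!*6!*3!*1!*3!*7! = 130636800
prefactor² = (2J+1)*Δ*N² = 622080
  k=0: +1/(0!*0!*6!*3!*0!*1!) = 1/4320
Σ = 1/4320  ⇒  CG² = 622080*1/4320² = 1/30
CG = +√(1/30) = +0.182574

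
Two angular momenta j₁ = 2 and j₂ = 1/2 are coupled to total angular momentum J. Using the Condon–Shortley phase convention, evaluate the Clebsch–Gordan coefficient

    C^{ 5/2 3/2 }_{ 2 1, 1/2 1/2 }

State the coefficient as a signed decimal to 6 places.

triangle: 0!×4!×1!/6! = 24/720
(j±m)!: 3!×1!×1!×0!×4!×1! = 144
prefactor² = (2J+1)×Δ×N² = 144/5
  k=0: +1/(0!×0!×1!×1!×3!×0!) = 1/6
Σ = 1/6  ⇒  CG² = 144/5×1/6² = 4/5
CG = +√(4/5) = +0.894427

+0.894427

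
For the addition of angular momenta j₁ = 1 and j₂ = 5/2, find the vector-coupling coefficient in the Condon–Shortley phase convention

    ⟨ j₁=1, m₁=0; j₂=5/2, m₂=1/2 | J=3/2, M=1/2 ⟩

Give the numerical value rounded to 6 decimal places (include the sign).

j₁+j₂−J=2  J+j₁−j₂=0  J−j₁+j₂=3  j₁+j₂+J+1=6
(j₁±m₁, j₂±m₂, J±M) = (1,1,3,2,2,1)
P² = 8/5
sum k=1..1:
  [1] −1/2 = -1/2
S = -1/2
C² = P²·S² = 2/5 ; C = -0.632456

-0.632456  (= −√(2/5))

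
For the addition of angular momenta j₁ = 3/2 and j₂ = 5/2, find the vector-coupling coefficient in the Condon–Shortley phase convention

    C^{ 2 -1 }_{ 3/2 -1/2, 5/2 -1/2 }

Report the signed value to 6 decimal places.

triangle: 2!*1!*3!/7! = 12/5040
(j±m)!: 1!*2!*2!*3!*1!*3! = 144
prefactor² = (2J+1)*Δ*N² = 12/7
  k=1: −1/(1!*1!*1!*1!*0!*2!) = -1/2
  k=2: +1/(2!*0!*0!*0!*1!*3!) = 1/12
Σ = -5/12  ⇒  CG² = 12/7*(-5/12)² = 25/84
CG = −√(25/84) = -0.545545

−√(25/84) ≈ -0.545545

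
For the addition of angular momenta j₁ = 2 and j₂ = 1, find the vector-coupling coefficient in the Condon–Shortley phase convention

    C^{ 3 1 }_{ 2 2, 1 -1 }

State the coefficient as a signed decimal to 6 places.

+√(1/15) ≈ +0.258199

j₁+j₂−J=0  J+j₁−j₂=4  J−j₁+j₂=2  j₁+j₂+J+1=7
(j₁±m₁, j₂±m₂, J±M) = (4,0,0,2,4,2)
P² = 768/5
sum k=0..0:
  [0] +1/48 = 1/48
S = 1/48
C² = P²·S² = 1/15 ; C = +0.258199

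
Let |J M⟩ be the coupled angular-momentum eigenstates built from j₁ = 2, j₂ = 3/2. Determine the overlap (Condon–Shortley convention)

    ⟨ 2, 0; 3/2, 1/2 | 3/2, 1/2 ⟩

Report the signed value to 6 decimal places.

triangle: 2!*2!*1!/6! = 4/720
(j±m)!: 2!*2!*2!*1!*2!*1! = 16
prefactor² = (2J+1)*Δ*N² = 16/45
  k=1: −1/(1!*1!*1!*1!*1!*0!) = -1
  k=2: +1/(2!*0!*0!*0!*2!*1!) = 1/4
Σ = -3/4  ⇒  CG² = 16/45*(-3/4)² = 1/5
CG = −√(1/5) = -0.447214

-0.447214  (= −√(1/5))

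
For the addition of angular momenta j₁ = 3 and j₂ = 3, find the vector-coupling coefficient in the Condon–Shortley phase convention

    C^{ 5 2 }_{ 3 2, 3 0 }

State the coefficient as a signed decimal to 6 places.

j₁+j₂−J=1  J+j₁−j₂=5  J−j₁+j₂=5  j₁+j₂+J+1=12
(j₁±m₁, j₂±m₂, J±M) = (5,1,3,3,7,3)
P² = 43200
sum k=0..1:
  [0] +1/288 = 1/288
  [1] −1/1440 = -1/1440
S = 1/360
C² = P²·S² = 1/3 ; C = +0.577350

+√(1/3) ≈ +0.577350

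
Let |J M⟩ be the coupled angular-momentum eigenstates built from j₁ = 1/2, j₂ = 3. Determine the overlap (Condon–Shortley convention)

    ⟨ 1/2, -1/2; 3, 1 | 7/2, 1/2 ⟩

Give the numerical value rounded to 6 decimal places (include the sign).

+0.654654

√[8·0!1!6!/8! · 0!1!4!2!4!3!] = √(6912/7)
  +(−1)^0/∏(0,0,1,4,0,2)! = 1/48  (running 1/48)
⟨..|..⟩ = √(6912/7)·(1/48) = +0.654654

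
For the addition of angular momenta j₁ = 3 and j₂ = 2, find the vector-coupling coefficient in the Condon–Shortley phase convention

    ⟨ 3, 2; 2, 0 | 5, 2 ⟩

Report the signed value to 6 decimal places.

+√(3/10) ≈ +0.547723

triangle: 0!·6!·4!/11! = 17280/39916800
(j±m)!: 5!·1!·2!·2!·7!·3! = 14515200
prefactor² = (2J+1)·Δ·N² = 69120
  k=0: +1/(0!·0!·1!·2!·5!·2!) = 1/480
Σ = 1/480  ⇒  CG² = 69120·1/480² = 3/10
CG = +√(3/10) = +0.547723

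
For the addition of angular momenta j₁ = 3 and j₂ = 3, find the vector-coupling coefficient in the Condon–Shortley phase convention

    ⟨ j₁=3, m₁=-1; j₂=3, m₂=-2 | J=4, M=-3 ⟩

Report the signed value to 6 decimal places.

−√(1/11) ≈ -0.301511

√[9·2!4!4!/11! · 2!4!1!5!1!7!] = √(82944/11)
  +(−1)^0/∏(0,2,4,1,0,3)! = 1/288  (running 1/288)
  +(−1)^1/∏(1,1,3,0,1,4)! = -1/144  (running -1/288)
⟨..|..⟩ = √(82944/11)·(-1/288) = -0.301511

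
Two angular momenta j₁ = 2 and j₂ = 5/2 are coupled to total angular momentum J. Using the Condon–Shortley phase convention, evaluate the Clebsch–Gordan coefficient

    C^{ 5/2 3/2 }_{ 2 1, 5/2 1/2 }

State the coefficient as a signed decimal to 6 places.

-0.414039

triangle: 2!*2!*3!/8! = 24/40320
(j±m)!: 3!*1!*3!*2!*4!*1! = 1728
prefactor² = (2J+1)*Δ*N² = 216/35
  k=0: +1/(0!*2!*1!*3!*1!*0!) = 1/12
  k=1: −1/(1!*1!*0!*2!*2!*1!) = -1/4
Σ = -1/6  ⇒  CG² = 216/35*(-1/6)² = 6/35
CG = −√(6/35) = -0.414039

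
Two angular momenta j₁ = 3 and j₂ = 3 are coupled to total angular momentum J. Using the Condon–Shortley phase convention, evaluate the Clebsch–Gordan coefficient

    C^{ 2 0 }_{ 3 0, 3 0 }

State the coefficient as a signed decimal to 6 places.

+0.436436

triangle: 4!*2!*2!/9! = 96/362880
(j±m)!: 3!*3!*3!*3!*2!*2! = 5184
prefactor² = (2J+1)*Δ*N² = 48/7
  k=1: −1/(1!*3!*2!*2!*0!*0!) = -1/24
  k=2: +1/(2!*2!*1!*1!*1!*1!) = 1/4
  k=3: −1/(3!*1!*0!*0!*2!*2!) = -1/24
Σ = 1/6  ⇒  CG² = 48/7*1/6² = 4/21
CG = +√(4/21) = +0.436436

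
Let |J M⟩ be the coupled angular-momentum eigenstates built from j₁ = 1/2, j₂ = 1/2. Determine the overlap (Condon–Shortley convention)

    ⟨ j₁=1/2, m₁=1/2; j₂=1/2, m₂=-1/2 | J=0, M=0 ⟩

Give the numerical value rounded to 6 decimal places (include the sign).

√[1·1!0!0!/2! · 1!0!0!1!0!0!] = √(1/2)
  +(−1)^0/∏(0,1,0,0,0,0)! = 1  (running 1)
⟨..|..⟩ = √(1/2)·(1) = +0.707107

+√(1/2) ≈ +0.707107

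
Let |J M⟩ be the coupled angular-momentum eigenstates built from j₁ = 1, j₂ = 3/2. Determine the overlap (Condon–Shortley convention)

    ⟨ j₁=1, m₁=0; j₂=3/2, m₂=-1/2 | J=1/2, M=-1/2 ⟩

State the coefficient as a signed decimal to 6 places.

-0.577350  (= −√(1/3))

triangle: 2!·0!·1!/4! = 2/24
(j±m)!: 1!·1!·1!·2!·0!·1! = 2
prefactor² = (2J+1)·Δ·N² = 1/3
  k=1: −1/(1!·1!·0!·0!·0!·1!) = -1
Σ = -1  ⇒  CG² = 1/3·(-1)² = 1/3
CG = −√(1/3) = -0.577350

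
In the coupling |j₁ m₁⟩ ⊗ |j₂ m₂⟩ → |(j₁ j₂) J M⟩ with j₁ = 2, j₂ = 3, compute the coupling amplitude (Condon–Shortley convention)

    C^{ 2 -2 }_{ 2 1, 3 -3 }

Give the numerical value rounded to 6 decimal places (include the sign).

j₁+j₂−J=3  J+j₁−j₂=1  J−j₁+j₂=3  j₁+j₂+J+1=8
(j₁±m₁, j₂±m₂, J±M) = (3,1,0,6,0,4)
P² = 3240/7
sum k=0..0:
  [0] +1/36 = 1/36
S = 1/36
C² = P²·S² = 5/14 ; C = +0.597614

+0.597614  (= +√(5/14))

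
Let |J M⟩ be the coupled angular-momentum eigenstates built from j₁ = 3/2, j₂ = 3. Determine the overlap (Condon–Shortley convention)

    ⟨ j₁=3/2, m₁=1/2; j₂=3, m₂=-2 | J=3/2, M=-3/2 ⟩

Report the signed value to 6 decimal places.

triangle: 3!·0!·3!/7! = 36/5040
(j±m)!: 2!·1!·1!·5!·0!·3! = 1440
prefactor² = (2J+1)·Δ·N² = 288/7
  k=1: −1/(1!·2!·0!·0!·0!·3!) = -1/12
Σ = -1/12  ⇒  CG² = 288/7·(-1/12)² = 2/7
CG = −√(2/7) = -0.534522

−√(2/7) = -0.534522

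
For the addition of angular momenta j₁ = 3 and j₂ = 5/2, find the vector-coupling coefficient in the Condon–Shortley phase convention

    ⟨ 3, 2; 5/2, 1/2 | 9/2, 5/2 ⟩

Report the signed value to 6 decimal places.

+0.497468  (= +√(49/198))

j₁+j₂−J=1  J+j₁−j₂=5  J−j₁+j₂=4  j₁+j₂+J+1=11
(j₁±m₁, j₂±m₂, J±M) = (5,1,3,2,7,2)
P² = 115200/11
sum k=0..1:
  [0] +1/144 = 1/144
  [1] −1/480 = -1/480
S = 7/1440
C² = P²·S² = 49/198 ; C = +0.497468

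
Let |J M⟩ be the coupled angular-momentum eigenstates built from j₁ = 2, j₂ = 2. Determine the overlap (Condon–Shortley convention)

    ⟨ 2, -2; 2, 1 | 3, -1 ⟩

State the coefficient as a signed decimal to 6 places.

-0.547723

j₁+j₂−J=1  J+j₁−j₂=3  J−j₁+j₂=3  j₁+j₂+J+1=8
(j₁±m₁, j₂±m₂, J±M) = (0,4,3,1,2,4)
P² = 216/5
sum k=1..1:
  [1] −1/12 = -1/12
S = -1/12
C² = P²·S² = 3/10 ; C = -0.547723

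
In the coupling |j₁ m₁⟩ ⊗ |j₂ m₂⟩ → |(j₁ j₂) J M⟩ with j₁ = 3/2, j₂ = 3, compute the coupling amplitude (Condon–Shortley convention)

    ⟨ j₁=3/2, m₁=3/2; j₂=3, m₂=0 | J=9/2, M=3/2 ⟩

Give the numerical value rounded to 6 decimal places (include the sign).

√[10·0!3!6!/10! · 3!0!3!3!6!3!] = √(77760/7)
  +(−1)^0/∏(0,0,0,3,3,3)! = 1/216  (running 1/216)
⟨..|..⟩ = √(77760/7)·(1/216) = +0.487950

+√(5/21) ≈ +0.487950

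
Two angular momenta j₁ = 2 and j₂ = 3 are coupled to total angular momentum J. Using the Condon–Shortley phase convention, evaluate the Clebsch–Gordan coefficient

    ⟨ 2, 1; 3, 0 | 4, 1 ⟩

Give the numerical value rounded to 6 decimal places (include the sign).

√[9·1!3!5!/10! · 3!1!3!3!5!3!] = √(1944/7)
  +(−1)^0/∏(0,1,1,3,2,2)! = 1/24  (running 1/24)
  +(−1)^1/∏(1,0,0,2,3,3)! = -1/72  (running 1/36)
⟨..|..⟩ = √(1944/7)·(1/36) = +0.462910

+0.462910  (= +√(3/14))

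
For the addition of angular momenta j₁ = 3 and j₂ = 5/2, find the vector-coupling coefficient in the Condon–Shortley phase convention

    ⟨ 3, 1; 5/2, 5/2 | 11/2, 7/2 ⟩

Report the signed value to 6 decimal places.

triangle: 0!×6!×5!/12! = 86400/479001600
(j±m)!: 4!×2!×5!×0!×9!×2! = 4180377600
prefactor² = (2J+1)×Δ×N² = 99532800/11
  k=0: +1/(0!×0!×2!×5!×4!×0!) = 1/5760
Σ = 1/5760  ⇒  CG² = 99532800/11×1/5760² = 3/11
CG = +√(3/11) = +0.522233

+0.522233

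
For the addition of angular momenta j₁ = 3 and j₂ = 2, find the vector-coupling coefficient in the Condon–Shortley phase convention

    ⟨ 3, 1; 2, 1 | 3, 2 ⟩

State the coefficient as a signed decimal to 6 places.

-0.500000

√[7·2!4!2!/9! · 4!2!3!1!5!1!] = √(64)
  +(−1)^1/∏(1,1,1,2,3,0)! = -1/12  (running -1/12)
  +(−1)^2/∏(2,0,0,1,4,1)! = 1/48  (running -1/16)
⟨..|..⟩ = √(64)·(-1/16) = -0.500000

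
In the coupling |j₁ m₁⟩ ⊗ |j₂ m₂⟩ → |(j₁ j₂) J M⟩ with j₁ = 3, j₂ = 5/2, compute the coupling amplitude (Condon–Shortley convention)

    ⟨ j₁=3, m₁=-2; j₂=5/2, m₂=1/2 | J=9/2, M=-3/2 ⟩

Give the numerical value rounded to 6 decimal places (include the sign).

√[10·1!5!4!/11! · 1!5!3!2!3!6!] = √(345600/77)
  +(−1)^0/∏(0,1,5,3,0,1)! = 1/720  (running 1/720)
  +(−1)^1/∏(1,0,4,2,1,2)! = -1/96  (running -13/1440)
⟨..|..⟩ = √(345600/77)·(-13/1440) = -0.604815

-0.604815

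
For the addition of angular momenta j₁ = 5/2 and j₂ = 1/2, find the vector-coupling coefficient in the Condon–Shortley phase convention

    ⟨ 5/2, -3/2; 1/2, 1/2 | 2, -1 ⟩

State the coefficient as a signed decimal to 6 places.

triangle: 1!·4!·0!/6! = 24/720
(j±m)!: 1!·4!·1!·0!·1!·3! = 144
prefactor² = (2J+1)·Δ·N² = 24
  k=1: −1/(1!·0!·3!·0!·1!·0!) = -1/6
Σ = -1/6  ⇒  CG² = 24·(-1/6)² = 2/3
CG = −√(2/3) = -0.816497

-0.816497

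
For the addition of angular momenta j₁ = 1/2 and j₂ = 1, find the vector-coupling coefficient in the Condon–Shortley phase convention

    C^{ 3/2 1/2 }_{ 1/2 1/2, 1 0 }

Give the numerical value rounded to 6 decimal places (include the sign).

triangle: 0!·1!·2!/4! = 2/24
(j±m)!: 1!·0!·1!·1!·2!·1! = 2
prefactor² = (2J+1)·Δ·N² = 2/3
  k=0: +1/(0!·0!·0!·1!·1!·1!) = 1
Σ = 1  ⇒  CG² = 2/3·1² = 2/3
CG = +√(2/3) = +0.816497

+0.816497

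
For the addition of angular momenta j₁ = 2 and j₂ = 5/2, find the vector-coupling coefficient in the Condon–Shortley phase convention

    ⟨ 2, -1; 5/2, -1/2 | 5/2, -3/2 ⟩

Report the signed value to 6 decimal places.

-0.414039

√[6·2!2!3!/8! · 1!3!2!3!1!4!] = √(216/35)
  +(−1)^1/∏(1,1,2,1,0,2)! = -1/4  (running -1/4)
  +(−1)^2/∏(2,0,1,0,1,3)! = 1/12  (running -1/6)
⟨..|..⟩ = √(216/35)·(-1/6) = -0.414039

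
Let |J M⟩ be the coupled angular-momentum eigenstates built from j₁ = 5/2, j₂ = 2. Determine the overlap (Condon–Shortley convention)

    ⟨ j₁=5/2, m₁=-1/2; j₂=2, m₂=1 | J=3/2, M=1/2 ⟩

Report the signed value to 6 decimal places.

+√(5/21) = +0.487950

j₁+j₂−J=3  J+j₁−j₂=2  J−j₁+j₂=1  j₁+j₂+J+1=7
(j₁±m₁, j₂±m₂, J±M) = (2,3,3,1,2,1)
P² = 48/35
sum k=2..3:
  [2] +1/2 = 1/2
  [3] −1/12 = -1/12
S = 5/12
C² = P²·S² = 5/21 ; C = +0.487950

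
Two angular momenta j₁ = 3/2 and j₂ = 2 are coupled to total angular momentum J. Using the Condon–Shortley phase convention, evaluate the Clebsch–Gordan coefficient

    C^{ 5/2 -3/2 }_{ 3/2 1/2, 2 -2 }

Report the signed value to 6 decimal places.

j₁+j₂−J=1  J+j₁−j₂=2  J−j₁+j₂=3  j₁+j₂+J+1=7
(j₁±m₁, j₂±m₂, J±M) = (2,1,0,4,1,4)
P² = 576/35
sum k=0..0:
  [0] +1/6 = 1/6
S = 1/6
C² = P²·S² = 16/35 ; C = +0.676123

+0.676123  (= +√(16/35))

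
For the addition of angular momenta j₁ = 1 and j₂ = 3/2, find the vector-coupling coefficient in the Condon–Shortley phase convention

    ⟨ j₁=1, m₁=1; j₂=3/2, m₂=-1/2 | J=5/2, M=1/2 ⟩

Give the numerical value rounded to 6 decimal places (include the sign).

+0.547723  (= +√(3/10))

√[6·0!2!3!/6! · 2!0!1!2!3!2!] = √(24/5)
  +(−1)^0/∏(0,0,0,1,2,2)! = 1/4  (running 1/4)
⟨..|..⟩ = √(24/5)·(1/4) = +0.547723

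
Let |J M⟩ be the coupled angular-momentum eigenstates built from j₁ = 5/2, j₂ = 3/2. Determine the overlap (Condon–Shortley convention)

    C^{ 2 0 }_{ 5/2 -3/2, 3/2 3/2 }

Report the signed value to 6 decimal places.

+0.654654  (= +√(3/7))

√[5·2!3!1!/7! · 1!4!3!0!2!2!] = √(48/7)
  +(−1)^2/∏(2,0,2,1,1,0)! = 1/4  (running 1/4)
⟨..|..⟩ = √(48/7)·(1/4) = +0.654654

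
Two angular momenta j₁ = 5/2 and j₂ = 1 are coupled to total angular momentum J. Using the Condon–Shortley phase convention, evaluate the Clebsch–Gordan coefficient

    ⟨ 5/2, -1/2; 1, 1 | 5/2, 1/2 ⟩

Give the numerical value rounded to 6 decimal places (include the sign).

-0.717137

√[6·1!4!1!/7! · 2!3!2!0!3!2!] = √(288/35)
  +(−1)^1/∏(1,0,2,1,2,0)! = -1/4  (running -1/4)
⟨..|..⟩ = √(288/35)·(-1/4) = -0.717137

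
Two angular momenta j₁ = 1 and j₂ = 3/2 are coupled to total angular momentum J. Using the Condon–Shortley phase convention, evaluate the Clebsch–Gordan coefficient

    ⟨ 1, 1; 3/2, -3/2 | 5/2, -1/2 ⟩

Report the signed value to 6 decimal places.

triangle: 0!×2!×3!/6! = 12/720
(j±m)!: 2!×0!×0!×3!×2!×3! = 144
prefactor² = (2J+1)×Δ×N² = 72/5
  k=0: +1/(0!×0!×0!×0!×2!×3!) = 1/12
Σ = 1/12  ⇒  CG² = 72/5×1/12² = 1/10
CG = +√(1/10) = +0.316228

+√(1/10) ≈ +0.316228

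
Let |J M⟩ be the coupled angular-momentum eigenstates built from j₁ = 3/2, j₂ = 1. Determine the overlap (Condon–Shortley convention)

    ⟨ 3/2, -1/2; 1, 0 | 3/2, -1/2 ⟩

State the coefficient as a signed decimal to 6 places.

j₁+j₂−J=1  J+j₁−j₂=2  J−j₁+j₂=1  j₁+j₂+J+1=5
(j₁±m₁, j₂±m₂, J±M) = (1,2,1,1,1,2)
P² = 4/15
sum k=0..1:
  [0] +1/2 = 1/2
  [1] −1/1 = -1
S = -1/2
C² = P²·S² = 1/15 ; C = -0.258199

−√(1/15) = -0.258199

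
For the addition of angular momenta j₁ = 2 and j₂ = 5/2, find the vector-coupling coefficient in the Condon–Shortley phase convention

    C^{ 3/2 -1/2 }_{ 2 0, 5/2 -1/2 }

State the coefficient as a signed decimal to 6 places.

j₁+j₂−J=3  J+j₁−j₂=1  J−j₁+j₂=2  j₁+j₂+J+1=7
(j₁±m₁, j₂±m₂, J±M) = (2,2,2,3,1,2)
P² = 32/35
sum k=1..2:
  [1] −1/2 = -1/2
  [2] +1/4 = 1/4
S = -1/4
C² = P²·S² = 2/35 ; C = -0.239046

-0.239046  (= −√(2/35))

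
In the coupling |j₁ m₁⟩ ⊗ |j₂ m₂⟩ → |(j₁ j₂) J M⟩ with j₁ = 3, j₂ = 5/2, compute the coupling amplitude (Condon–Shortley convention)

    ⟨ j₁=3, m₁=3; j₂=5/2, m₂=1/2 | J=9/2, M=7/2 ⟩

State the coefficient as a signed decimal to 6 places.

j₁+j₂−J=1  J+j₁−j₂=5  J−j₁+j₂=4  j₁+j₂+J+1=11
(j₁±m₁, j₂±m₂, J±M) = (6,0,3,2,8,1)
P² = 2764800/11
sum k=0..0:
  [0] +1/720 = 1/720
S = 1/720
C² = P²·S² = 16/33 ; C = +0.696311

+0.696311  (= +√(16/33))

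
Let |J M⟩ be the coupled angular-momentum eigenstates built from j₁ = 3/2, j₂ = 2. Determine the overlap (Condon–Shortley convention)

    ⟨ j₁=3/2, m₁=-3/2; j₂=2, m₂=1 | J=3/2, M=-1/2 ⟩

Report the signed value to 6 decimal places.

+√(2/5) ≈ +0.632456

√[4·2!1!2!/6! · 0!3!3!1!1!2!] = √(8/5)
  +(−1)^2/∏(2,0,1,1,0,1)! = 1/2  (running 1/2)
⟨..|..⟩ = √(8/5)·(1/2) = +0.632456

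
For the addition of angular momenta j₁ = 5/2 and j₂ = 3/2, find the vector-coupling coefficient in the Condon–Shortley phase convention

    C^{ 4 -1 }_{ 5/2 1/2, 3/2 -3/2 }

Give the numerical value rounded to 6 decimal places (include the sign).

√[9·0!5!3!/9! · 3!2!0!3!3!5!] = √(6480/7)
  +(−1)^0/∏(0,0,2,0,3,3)! = 1/72  (running 1/72)
⟨..|..⟩ = √(6480/7)·(1/72) = +0.422577

+√(5/28) = +0.422577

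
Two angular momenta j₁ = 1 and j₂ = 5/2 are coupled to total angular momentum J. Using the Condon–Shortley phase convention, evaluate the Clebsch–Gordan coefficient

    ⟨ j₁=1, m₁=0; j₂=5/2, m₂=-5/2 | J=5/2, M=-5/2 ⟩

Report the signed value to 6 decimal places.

j₁+j₂−J=1  J+j₁−j₂=1  J−j₁+j₂=4  j₁+j₂+J+1=7
(j₁±m₁, j₂±m₂, J±M) = (1,1,0,5,0,5)
P² = 2880/7
sum k=0..0:
  [0] +1/24 = 1/24
S = 1/24
C² = P²·S² = 5/7 ; C = +0.845154

+0.845154  (= +√(5/7))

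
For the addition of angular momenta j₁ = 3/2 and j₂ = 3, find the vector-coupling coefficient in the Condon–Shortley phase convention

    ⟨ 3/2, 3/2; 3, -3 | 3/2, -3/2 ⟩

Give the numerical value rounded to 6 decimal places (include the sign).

j₁+j₂−J=3  J+j₁−j₂=0  J−j₁+j₂=3  j₁+j₂+J+1=7
(j₁±m₁, j₂±m₂, J±M) = (3,0,0,6,0,3)
P² = 5184/7
sum k=0..0:
  [0] +1/36 = 1/36
S = 1/36
C² = P²·S² = 4/7 ; C = +0.755929

+0.755929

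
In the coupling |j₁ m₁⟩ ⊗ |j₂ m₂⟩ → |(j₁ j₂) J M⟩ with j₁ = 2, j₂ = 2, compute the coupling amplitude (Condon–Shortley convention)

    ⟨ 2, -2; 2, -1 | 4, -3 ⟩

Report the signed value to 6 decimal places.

+0.707107  (= +√(1/2))

triangle: 0!·4!·4!/9! = 576/362880
(j±m)!: 0!·4!·1!·3!·1!·7! = 725760
prefactor² = (2J+1)·Δ·N² = 10368
  k=0: +1/(0!·0!·4!·1!·0!·3!) = 1/144
Σ = 1/144  ⇒  CG² = 10368·1/144² = 1/2
CG = +√(1/2) = +0.707107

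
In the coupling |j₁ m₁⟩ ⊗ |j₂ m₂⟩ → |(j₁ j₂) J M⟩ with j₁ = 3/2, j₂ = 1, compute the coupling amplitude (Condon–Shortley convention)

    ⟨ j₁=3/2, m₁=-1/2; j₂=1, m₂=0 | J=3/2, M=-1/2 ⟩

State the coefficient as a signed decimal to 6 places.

triangle: 1!·2!·1!/5! = 2/120
(j±m)!: 1!·2!·1!·1!·1!·2! = 4
prefactor² = (2J+1)·Δ·N² = 4/15
  k=0: +1/(0!·1!·2!·1!·0!·0!) = 1/2
  k=1: −1/(1!·0!·1!·0!·1!·1!) = -1
Σ = -1/2  ⇒  CG² = 4/15·(-1/2)² = 1/15
CG = −√(1/15) = -0.258199

−√(1/15) ≈ -0.258199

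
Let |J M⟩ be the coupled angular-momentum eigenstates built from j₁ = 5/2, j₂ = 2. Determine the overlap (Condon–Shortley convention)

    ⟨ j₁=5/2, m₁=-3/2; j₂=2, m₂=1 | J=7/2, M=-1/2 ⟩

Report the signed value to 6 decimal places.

triangle: 1!·4!·3!/9! = 144/362880
(j±m)!: 1!·4!·3!·1!·3!·4! = 20736
prefactor² = (2J+1)·Δ·N² = 2304/35
  k=0: +1/(0!·1!·4!·3!·0!·0!) = 1/144
  k=1: −1/(1!·0!·3!·2!·1!·1!) = -1/12
Σ = -11/144  ⇒  CG² = 2304/35·(-11/144)² = 121/315
CG = −√(121/315) = -0.619780

−√(121/315) ≈ -0.619780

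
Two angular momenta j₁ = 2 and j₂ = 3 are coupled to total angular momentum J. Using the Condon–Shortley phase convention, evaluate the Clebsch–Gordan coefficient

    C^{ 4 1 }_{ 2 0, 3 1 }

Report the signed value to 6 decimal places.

−√(3/28) = -0.327327

j₁+j₂−J=1  J+j₁−j₂=3  J−j₁+j₂=5  j₁+j₂+J+1=10
(j₁±m₁, j₂±m₂, J±M) = (2,2,4,2,5,3)
P² = 1728/7
sum k=0..1:
  [0] +1/48 = 1/48
  [1] −1/24 = -1/24
S = -1/48
C² = P²·S² = 3/28 ; C = -0.327327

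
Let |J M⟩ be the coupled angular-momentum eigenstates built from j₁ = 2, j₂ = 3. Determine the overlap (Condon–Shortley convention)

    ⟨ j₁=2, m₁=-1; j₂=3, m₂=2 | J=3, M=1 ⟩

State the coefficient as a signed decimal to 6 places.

+√(1/4) = +0.500000

j₁+j₂−J=2  J+j₁−j₂=2  J−j₁+j₂=4  j₁+j₂+J+1=9
(j₁±m₁, j₂±m₂, J±M) = (1,3,5,1,4,2)
P² = 64
sum k=1..2:
  [1] −1/48 = -1/48
  [2] +1/12 = 1/12
S = 1/16
C² = P²·S² = 1/4 ; C = +0.500000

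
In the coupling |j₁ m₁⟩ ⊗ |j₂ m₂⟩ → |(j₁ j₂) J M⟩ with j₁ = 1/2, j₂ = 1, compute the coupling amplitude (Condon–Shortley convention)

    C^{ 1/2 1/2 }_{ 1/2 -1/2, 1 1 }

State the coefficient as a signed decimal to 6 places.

-0.816497

j₁+j₂−J=1  J+j₁−j₂=0  J−j₁+j₂=1  j₁+j₂+J+1=3
(j₁±m₁, j₂±m₂, J±M) = (0,1,2,0,1,0)
P² = 2/3
sum k=1..1:
  [1] −1/1 = -1
S = -1
C² = P²·S² = 2/3 ; C = -0.816497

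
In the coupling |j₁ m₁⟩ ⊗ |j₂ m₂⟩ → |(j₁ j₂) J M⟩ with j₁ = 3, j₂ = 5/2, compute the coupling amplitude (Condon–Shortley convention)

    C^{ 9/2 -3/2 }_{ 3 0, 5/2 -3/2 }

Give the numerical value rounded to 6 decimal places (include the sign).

√[10·1!5!4!/11! · 3!3!1!4!3!6!] = √(207360/77)
  +(−1)^0/∏(0,1,3,1,2,3)! = 1/72  (running 1/72)
  +(−1)^1/∏(1,0,2,0,3,4)! = -1/288  (running 1/96)
⟨..|..⟩ = √(207360/77)·(1/96) = +0.540562

+√(45/154) = +0.540562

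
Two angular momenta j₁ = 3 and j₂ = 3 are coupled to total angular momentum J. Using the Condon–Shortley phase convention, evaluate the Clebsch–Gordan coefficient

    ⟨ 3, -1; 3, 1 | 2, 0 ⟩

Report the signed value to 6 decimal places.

√[5·4!2!2!/9! · 2!4!4!2!2!2!] = √(256/21)
  +(−1)^2/∏(2,2,2,2,0,0)! = 1/16  (running 1/16)
  +(−1)^3/∏(3,1,1,1,1,1)! = -1/6  (running -5/48)
  +(−1)^4/∏(4,0,0,0,2,2)! = 1/96  (running -3/32)
⟨..|..⟩ = √(256/21)·(-3/32) = -0.327327

-0.327327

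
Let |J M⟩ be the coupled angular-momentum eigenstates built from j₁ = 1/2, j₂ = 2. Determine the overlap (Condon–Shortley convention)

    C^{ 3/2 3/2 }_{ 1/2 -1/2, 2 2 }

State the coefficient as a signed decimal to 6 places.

j₁+j₂−J=1  J+j₁−j₂=0  J−j₁+j₂=3  j₁+j₂+J+1=5
(j₁±m₁, j₂±m₂, J±M) = (0,1,4,0,3,0)
P² = 144/5
sum k=1..1:
  [1] −1/6 = -1/6
S = -1/6
C² = P²·S² = 4/5 ; C = -0.894427

−√(4/5) ≈ -0.894427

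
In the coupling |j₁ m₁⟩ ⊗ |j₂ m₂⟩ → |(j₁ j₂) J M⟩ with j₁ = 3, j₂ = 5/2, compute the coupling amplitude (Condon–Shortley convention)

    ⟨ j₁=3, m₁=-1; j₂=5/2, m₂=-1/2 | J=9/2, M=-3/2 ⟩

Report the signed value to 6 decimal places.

−√(5/231) ≈ -0.147122

j₁+j₂−J=1  J+j₁−j₂=5  J−j₁+j₂=4  j₁+j₂+J+1=11
(j₁±m₁, j₂±m₂, J±M) = (2,4,2,3,3,6)
P² = 138240/77
sum k=0..1:
  [0] +1/96 = 1/96
  [1] −1/72 = -1/72
S = -1/288
C² = P²·S² = 5/231 ; C = -0.147122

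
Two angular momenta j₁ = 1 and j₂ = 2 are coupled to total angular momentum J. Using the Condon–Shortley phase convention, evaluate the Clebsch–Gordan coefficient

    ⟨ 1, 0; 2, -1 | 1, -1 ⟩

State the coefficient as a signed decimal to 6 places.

triangle: 2!×0!×2!/5! = 4/120
(j±m)!: 1!×1!×1!×3!×0!×2! = 12
prefactor² = (2J+1)×Δ×N² = 6/5
  k=1: −1/(1!×1!×0!×0!×0!×2!) = -1/2
Σ = -1/2  ⇒  CG² = 6/5×(-1/2)² = 3/10
CG = −√(3/10) = -0.547723

-0.547723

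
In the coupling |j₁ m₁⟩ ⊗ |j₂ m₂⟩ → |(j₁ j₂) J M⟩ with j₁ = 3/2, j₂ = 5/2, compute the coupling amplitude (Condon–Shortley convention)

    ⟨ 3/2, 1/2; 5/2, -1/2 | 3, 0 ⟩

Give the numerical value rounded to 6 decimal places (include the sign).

√[7·1!2!4!/8! · 2!1!2!3!3!3!] = √(36/5)
  +(−1)^0/∏(0,1,1,2,1,2)! = 1/4  (running 1/4)
  +(−1)^1/∏(1,0,0,1,2,3)! = -1/12  (running 1/6)
⟨..|..⟩ = √(36/5)·(1/6) = +0.447214

+√(1/5) = +0.447214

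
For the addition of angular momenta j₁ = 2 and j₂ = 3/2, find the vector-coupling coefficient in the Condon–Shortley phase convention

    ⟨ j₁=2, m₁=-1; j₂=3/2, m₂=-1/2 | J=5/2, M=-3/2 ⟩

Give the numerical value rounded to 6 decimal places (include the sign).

triangle: 1!×3!×2!/7! = 12/5040
(j±m)!: 1!×3!×1!×2!×1!×4! = 288
prefactor² = (2J+1)×Δ×N² = 144/35
  k=0: +1/(0!×1!×3!×1!×0!×1!) = 1/6
  k=1: −1/(1!×0!×2!×0!×1!×2!) = -1/4
Σ = -1/12  ⇒  CG² = 144/35×(-1/12)² = 1/35
CG = −√(1/35) = -0.169031

−√(1/35) = -0.169031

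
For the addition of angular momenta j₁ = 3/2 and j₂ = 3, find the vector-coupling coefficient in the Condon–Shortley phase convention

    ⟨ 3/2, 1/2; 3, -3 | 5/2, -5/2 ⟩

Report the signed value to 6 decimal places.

√[6·2!1!4!/8! · 2!1!0!6!0!5!] = √(8640/7)
  +(−1)^0/∏(0,2,1,0,0,4)! = 1/48  (running 1/48)
⟨..|..⟩ = √(8640/7)·(1/48) = +0.731925

+0.731925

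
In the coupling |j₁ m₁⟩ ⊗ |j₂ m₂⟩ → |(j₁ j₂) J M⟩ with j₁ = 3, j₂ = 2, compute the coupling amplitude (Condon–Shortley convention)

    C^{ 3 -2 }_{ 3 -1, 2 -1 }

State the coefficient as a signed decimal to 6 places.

-0.500000  (= −√(1/4))

triangle: 2!*4!*2!/9! = 96/362880
(j±m)!: 2!*4!*1!*3!*1!*5! = 34560
prefactor² = (2J+1)*Δ*N² = 64
  k=0: +1/(0!*2!*4!*1!*0!*1!) = 1/48
  k=1: −1/(1!*1!*3!*0!*1!*2!) = -1/12
Σ = -1/16  ⇒  CG² = 64*(-1/16)² = 1/4
CG = −√(1/4) = -0.500000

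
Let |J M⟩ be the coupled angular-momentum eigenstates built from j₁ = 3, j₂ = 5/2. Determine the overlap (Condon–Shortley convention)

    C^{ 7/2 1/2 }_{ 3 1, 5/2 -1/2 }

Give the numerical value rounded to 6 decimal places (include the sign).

j₁+j₂−J=2  J+j₁−j₂=4  J−j₁+j₂=3  j₁+j₂+J+1=10
(j₁±m₁, j₂±m₂, J±M) = (4,2,2,3,4,3)
P² = 9216/175
sum k=0..2:
  [0] +1/16 = 1/16
  [1] −1/12 = -1/12
  [2] +1/288 = 1/288
S = -5/288
C² = P²·S² = 1/63 ; C = -0.125988

-0.125988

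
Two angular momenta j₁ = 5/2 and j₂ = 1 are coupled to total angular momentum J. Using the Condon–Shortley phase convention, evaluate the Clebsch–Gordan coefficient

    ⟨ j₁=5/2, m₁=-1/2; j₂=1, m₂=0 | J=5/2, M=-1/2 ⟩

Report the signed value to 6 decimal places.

-0.169031

√[6·1!4!1!/7! · 2!3!1!1!2!3!] = √(144/35)
  +(−1)^0/∏(0,1,3,1,1,0)! = 1/6  (running 1/6)
  +(−1)^1/∏(1,0,2,0,2,1)! = -1/4  (running -1/12)
⟨..|..⟩ = √(144/35)·(-1/12) = -0.169031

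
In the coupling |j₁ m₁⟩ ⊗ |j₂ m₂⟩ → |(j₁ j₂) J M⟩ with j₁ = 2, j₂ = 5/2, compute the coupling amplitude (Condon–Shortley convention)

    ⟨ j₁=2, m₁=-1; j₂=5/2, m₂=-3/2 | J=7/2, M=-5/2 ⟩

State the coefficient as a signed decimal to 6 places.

+√(1/63) ≈ +0.125988

j₁+j₂−J=1  J+j₁−j₂=3  J−j₁+j₂=4  j₁+j₂+J+1=9
(j₁±m₁, j₂±m₂, J±M) = (1,3,1,4,1,6)
P² = 2304/7
sum k=0..1:
  [0] +1/36 = 1/36
  [1] −1/48 = -1/48
S = 1/144
C² = P²·S² = 1/63 ; C = +0.125988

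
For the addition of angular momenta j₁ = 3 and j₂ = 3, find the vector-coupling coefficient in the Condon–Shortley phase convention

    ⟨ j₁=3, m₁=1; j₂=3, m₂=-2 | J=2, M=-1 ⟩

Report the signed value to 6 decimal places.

j₁+j₂−J=4  J+j₁−j₂=2  J−j₁+j₂=2  j₁+j₂+J+1=9
(j₁±m₁, j₂±m₂, J±M) = (4,2,1,5,1,3)
P² = 320/7
sum k=0..1:
  [0] +1/48 = 1/48
  [1] −1/12 = -1/12
S = -1/16
C² = P²·S² = 5/28 ; C = -0.422577

-0.422577  (= −√(5/28))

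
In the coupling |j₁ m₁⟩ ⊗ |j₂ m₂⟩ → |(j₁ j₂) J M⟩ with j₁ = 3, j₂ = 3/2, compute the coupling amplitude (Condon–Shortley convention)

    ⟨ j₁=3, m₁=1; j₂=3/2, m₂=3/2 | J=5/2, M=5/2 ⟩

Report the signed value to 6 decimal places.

+0.327327

√[6·2!4!1!/8! · 4!2!3!0!5!0!] = √(1728/7)
  +(−1)^2/∏(2,0,0,1,4,0)! = 1/48  (running 1/48)
⟨..|..⟩ = √(1728/7)·(1/48) = +0.327327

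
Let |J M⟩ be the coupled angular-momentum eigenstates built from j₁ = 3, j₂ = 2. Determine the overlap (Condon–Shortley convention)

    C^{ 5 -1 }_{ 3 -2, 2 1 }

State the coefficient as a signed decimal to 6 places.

j₁+j₂−J=0  J+j₁−j₂=6  J−j₁+j₂=4  j₁+j₂+J+1=11
(j₁±m₁, j₂±m₂, J±M) = (1,5,3,1,4,6)
P² = 414720/7
sum k=0..0:
  [0] +1/720 = 1/720
S = 1/720
C² = P²·S² = 4/35 ; C = +0.338062

+0.338062  (= +√(4/35))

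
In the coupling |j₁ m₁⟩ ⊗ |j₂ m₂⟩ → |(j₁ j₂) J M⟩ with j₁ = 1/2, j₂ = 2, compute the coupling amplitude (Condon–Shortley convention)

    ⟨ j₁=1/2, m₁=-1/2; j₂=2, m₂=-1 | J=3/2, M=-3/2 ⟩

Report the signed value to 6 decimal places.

-0.447214  (= −√(1/5))

j₁+j₂−J=1  J+j₁−j₂=0  J−j₁+j₂=3  j₁+j₂+J+1=5
(j₁±m₁, j₂±m₂, J±M) = (0,1,1,3,0,3)
P² = 36/5
sum k=1..1:
  [1] −1/6 = -1/6
S = -1/6
C² = P²·S² = 1/5 ; C = -0.447214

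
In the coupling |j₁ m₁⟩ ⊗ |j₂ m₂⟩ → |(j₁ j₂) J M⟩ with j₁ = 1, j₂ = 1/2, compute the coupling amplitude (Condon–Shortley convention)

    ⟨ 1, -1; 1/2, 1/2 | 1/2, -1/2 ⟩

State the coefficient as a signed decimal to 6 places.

-0.816497  (= −√(2/3))

√[2·1!1!0!/3! · 0!2!1!0!0!1!] = √(2/3)
  +(−1)^1/∏(1,0,1,0,0,0)! = -1  (running -1)
⟨..|..⟩ = √(2/3)·(-1) = -0.816497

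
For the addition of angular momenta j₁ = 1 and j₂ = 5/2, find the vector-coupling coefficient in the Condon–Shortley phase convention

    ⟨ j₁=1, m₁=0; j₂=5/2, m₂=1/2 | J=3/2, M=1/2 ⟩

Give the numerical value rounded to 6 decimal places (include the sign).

√[4·2!0!3!/6! · 1!1!3!2!2!1!] = √(8/5)
  +(−1)^1/∏(1,1,0,2,0,1)! = -1/2  (running -1/2)
⟨..|..⟩ = √(8/5)·(-1/2) = -0.632456

−√(2/5) = -0.632456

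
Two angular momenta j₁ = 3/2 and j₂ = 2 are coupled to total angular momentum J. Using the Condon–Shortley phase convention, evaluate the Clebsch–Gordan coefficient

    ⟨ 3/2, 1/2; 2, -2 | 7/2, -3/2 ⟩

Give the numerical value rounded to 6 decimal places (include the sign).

+√(1/7) ≈ +0.377964

j₁+j₂−J=0  J+j₁−j₂=3  J−j₁+j₂=4  j₁+j₂+J+1=8
(j₁±m₁, j₂±m₂, J±M) = (2,1,0,4,2,5)
P² = 2304/7
sum k=0..0:
  [0] +1/48 = 1/48
S = 1/48
C² = P²·S² = 1/7 ; C = +0.377964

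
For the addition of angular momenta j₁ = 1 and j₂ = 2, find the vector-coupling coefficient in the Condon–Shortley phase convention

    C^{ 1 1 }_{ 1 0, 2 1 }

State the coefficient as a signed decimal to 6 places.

−√(3/10) ≈ -0.547723

triangle: 2!·0!·2!/5! = 4/120
(j±m)!: 1!·1!·3!·1!·2!·0! = 12
prefactor² = (2J+1)·Δ·N² = 6/5
  k=1: −1/(1!·1!·0!·2!·0!·0!) = -1/2
Σ = -1/2  ⇒  CG² = 6/5·(-1/2)² = 3/10
CG = −√(3/10) = -0.547723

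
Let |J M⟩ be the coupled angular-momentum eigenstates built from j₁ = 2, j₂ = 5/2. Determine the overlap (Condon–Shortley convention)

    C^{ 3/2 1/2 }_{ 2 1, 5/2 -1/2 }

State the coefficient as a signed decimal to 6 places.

√[4·3!1!2!/7! · 3!1!2!3!2!1!] = √(48/35)
  +(−1)^0/∏(0,3,1,2,0,0)! = 1/12  (running 1/12)
  +(−1)^1/∏(1,2,0,1,1,1)! = -1/2  (running -5/12)
⟨..|..⟩ = √(48/35)·(-5/12) = -0.487950

-0.487950  (= −√(5/21))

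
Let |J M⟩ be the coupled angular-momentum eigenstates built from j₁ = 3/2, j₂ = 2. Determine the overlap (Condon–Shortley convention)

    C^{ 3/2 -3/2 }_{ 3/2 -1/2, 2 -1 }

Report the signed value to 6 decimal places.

-0.632456  (= −√(2/5))

triangle: 2!·1!·2!/6! = 4/720
(j±m)!: 1!·2!·1!·3!·0!·3! = 72
prefactor² = (2J+1)·Δ·N² = 8/5
  k=1: −1/(1!·1!·1!·0!·0!·2!) = -1/2
Σ = -1/2  ⇒  CG² = 8/5·(-1/2)² = 2/5
CG = −√(2/5) = -0.632456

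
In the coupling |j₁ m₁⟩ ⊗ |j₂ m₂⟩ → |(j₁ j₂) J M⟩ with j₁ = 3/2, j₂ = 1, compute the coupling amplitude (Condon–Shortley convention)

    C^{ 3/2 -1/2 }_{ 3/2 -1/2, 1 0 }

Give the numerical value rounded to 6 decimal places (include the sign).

triangle: 1!×2!×1!/5! = 2/120
(j±m)!: 1!×2!×1!×1!×1!×2! = 4
prefactor² = (2J+1)×Δ×N² = 4/15
  k=0: +1/(0!×1!×2!×1!×0!×0!) = 1/2
  k=1: −1/(1!×0!×1!×0!×1!×1!) = -1
Σ = -1/2  ⇒  CG² = 4/15×(-1/2)² = 1/15
CG = −√(1/15) = -0.258199

−√(1/15) = -0.258199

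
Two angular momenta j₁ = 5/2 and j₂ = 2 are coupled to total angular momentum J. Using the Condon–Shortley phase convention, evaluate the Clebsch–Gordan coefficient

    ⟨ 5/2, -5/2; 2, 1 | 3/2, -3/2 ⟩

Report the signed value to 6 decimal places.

√[4·3!2!1!/7! · 0!5!3!1!0!3!] = √(288/7)
  +(−1)^3/∏(3,0,2,0,0,1)! = -1/12  (running -1/12)
⟨..|..⟩ = √(288/7)·(-1/12) = -0.534522

−√(2/7) ≈ -0.534522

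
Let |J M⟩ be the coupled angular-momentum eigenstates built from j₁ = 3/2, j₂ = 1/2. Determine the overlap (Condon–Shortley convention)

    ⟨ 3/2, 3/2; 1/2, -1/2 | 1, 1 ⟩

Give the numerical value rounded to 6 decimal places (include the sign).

+√(3/4) = +0.866025

j₁+j₂−J=1  J+j₁−j₂=2  J−j₁+j₂=0  j₁+j₂+J+1=4
(j₁±m₁, j₂±m₂, J±M) = (3,0,0,1,2,0)
P² = 3
sum k=0..0:
  [0] +1/2 = 1/2
S = 1/2
C² = P²·S² = 3/4 ; C = +0.866025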